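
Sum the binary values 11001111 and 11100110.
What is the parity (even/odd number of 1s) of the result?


11001111 = 207
11100110 = 230
Sum = 437 = 110110101
1s count = 6

even parity (6 ones in 110110101)


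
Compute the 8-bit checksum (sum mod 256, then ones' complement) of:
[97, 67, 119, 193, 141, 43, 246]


Sum = 906 mod 256 = 138
Complement = 117

117


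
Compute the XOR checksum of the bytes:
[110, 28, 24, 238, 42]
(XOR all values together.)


XOR chain: 110 ^ 28 ^ 24 ^ 238 ^ 42 = 174

174


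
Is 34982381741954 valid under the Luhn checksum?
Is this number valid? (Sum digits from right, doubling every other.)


Luhn sum = 67
67 mod 10 = 7

Invalid (Luhn sum mod 10 = 7)


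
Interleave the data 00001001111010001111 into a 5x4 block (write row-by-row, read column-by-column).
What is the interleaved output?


Matrix:
  0000
  1001
  1110
  1000
  1111
Read columns: 01111001010010101001

01111001010010101001


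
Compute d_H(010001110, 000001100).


XOR: 010000010
Count of 1s: 2

2


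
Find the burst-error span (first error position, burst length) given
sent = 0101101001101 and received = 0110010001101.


XOR: 0011111000000

Burst at position 2, length 5


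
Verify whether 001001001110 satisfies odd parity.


Number of 1s: 5

Yes, parity is correct (5 ones)


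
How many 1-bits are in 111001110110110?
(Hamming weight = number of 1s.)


Counting 1s in 111001110110110

10


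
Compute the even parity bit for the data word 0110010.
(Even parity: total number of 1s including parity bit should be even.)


Number of 1s in data: 3
Parity bit: 1

1


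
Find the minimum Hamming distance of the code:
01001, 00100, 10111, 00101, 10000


Comparing all pairs, minimum distance: 1
Can detect 0 errors, correct 0 errors

1


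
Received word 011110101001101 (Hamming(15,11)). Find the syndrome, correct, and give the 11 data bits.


Syndrome = 0: no error detected

Data: 11011001101 (no errors)


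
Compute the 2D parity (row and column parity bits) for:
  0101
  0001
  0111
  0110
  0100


Row parities: 01101
Column parities: 0001

Row P: 01101, Col P: 0001, Corner: 1


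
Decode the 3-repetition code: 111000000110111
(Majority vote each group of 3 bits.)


Groups: 111, 000, 000, 110, 111
Majority votes: 10011

10011


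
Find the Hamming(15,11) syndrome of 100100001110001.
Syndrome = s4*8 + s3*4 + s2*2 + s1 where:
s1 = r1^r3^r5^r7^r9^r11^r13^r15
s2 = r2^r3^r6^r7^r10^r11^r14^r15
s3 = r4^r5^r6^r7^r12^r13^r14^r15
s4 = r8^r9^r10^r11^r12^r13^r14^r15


s1=0, s2=1, s3=0, s4=0

Syndrome = 2 (error at position 2)


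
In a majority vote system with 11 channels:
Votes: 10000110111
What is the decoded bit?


Ones: 6 out of 11
Threshold: 6

1 (6/11 voted 1)


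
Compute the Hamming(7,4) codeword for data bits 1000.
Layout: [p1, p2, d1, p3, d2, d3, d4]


Parity bits: p1=1, p2=1, p3=0

1110000


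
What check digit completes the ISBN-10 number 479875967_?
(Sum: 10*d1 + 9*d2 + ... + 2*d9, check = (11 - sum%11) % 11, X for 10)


Weighted sum: 366
366 mod 11 = 3

Check digit: 8


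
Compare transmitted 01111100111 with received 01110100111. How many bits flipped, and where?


XOR: 00001000000

1 error(s) at position(s): 4


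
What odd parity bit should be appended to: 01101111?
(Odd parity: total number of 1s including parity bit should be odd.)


Number of 1s in data: 6
Parity bit: 1

1


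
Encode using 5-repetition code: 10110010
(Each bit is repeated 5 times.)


Each bit -> 5 copies

1111100000111111111100000000001111100000


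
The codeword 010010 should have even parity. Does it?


Number of 1s: 2

Yes, parity is correct (2 ones)


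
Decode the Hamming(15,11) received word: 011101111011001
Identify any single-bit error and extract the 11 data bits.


Syndrome = 13: error at position 13

Data: 10111011101 (corrected bit 13)


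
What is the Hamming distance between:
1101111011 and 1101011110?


XOR: 0000100101
Count of 1s: 3

3


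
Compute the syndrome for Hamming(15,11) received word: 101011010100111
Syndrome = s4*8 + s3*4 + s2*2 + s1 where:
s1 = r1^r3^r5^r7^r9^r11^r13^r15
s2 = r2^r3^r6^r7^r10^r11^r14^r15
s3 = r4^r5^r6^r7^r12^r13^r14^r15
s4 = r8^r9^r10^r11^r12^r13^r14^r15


s1=1, s2=1, s3=1, s4=1

Syndrome = 15 (error at position 15)


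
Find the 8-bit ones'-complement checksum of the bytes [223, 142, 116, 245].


Sum = 726 mod 256 = 214
Complement = 41

41


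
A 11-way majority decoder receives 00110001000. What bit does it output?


Ones: 3 out of 11
Threshold: 6

0 (3/11 voted 1)


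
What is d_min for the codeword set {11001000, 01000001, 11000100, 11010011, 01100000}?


Comparing all pairs, minimum distance: 2
Can detect 1 errors, correct 0 errors

2


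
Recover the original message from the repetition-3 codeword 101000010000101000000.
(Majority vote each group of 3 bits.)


Groups: 101, 000, 010, 000, 101, 000, 000
Majority votes: 1000100

1000100


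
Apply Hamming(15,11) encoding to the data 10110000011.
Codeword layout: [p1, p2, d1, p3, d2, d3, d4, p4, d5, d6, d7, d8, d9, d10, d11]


Parity bits: p1=1, p2=1, p3=0, p4=0

111001100000011


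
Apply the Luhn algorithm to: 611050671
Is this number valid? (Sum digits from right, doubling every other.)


Luhn sum = 26
26 mod 10 = 6

Invalid (Luhn sum mod 10 = 6)


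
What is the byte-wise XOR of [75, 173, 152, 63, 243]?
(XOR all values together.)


XOR chain: 75 ^ 173 ^ 152 ^ 63 ^ 243 = 178

178


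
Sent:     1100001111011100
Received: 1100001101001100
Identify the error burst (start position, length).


XOR: 0000000010010000

Burst at position 8, length 4


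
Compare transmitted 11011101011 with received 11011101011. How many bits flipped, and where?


XOR: 00000000000

0 errors (received matches sent)


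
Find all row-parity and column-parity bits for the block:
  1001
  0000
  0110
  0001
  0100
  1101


Row parities: 000111
Column parities: 0111

Row P: 000111, Col P: 0111, Corner: 1


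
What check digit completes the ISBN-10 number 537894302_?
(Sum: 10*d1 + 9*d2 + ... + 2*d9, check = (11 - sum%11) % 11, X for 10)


Weighted sum: 279
279 mod 11 = 4

Check digit: 7


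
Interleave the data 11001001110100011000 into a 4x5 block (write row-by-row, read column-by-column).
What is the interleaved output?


Matrix:
  11001
  00111
  01000
  11000
Read columns: 10011011010001001100

10011011010001001100


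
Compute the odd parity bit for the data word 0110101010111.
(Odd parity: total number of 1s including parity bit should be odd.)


Number of 1s in data: 8
Parity bit: 1

1


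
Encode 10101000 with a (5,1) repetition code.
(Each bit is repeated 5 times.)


Each bit -> 5 copies

1111100000111110000011111000000000000000


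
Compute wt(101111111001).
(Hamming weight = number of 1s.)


Counting 1s in 101111111001

9


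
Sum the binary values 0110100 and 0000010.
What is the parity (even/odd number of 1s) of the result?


0110100 = 52
0000010 = 2
Sum = 54 = 110110
1s count = 4

even parity (4 ones in 110110)


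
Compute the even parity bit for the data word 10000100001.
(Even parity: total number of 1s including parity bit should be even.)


Number of 1s in data: 3
Parity bit: 1

1


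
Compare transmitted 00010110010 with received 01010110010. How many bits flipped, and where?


XOR: 01000000000

1 error(s) at position(s): 1


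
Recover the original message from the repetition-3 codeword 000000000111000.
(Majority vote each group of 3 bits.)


Groups: 000, 000, 000, 111, 000
Majority votes: 00010

00010


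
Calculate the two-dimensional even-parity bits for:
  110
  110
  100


Row parities: 001
Column parities: 100

Row P: 001, Col P: 100, Corner: 1


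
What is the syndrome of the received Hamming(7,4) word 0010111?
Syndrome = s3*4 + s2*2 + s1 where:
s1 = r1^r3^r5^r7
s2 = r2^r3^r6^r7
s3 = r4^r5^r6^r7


s1=1, s2=1, s3=1

Syndrome = 7 (error at position 7)


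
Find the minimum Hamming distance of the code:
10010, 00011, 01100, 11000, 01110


Comparing all pairs, minimum distance: 1
Can detect 0 errors, correct 0 errors

1


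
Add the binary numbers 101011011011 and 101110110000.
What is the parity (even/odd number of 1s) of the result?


101011011011 = 2779
101110110000 = 2992
Sum = 5771 = 1011010001011
1s count = 7

odd parity (7 ones in 1011010001011)


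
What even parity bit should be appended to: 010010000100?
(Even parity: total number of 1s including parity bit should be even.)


Number of 1s in data: 3
Parity bit: 1

1


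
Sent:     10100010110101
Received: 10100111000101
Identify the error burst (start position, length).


XOR: 00000101110000

Burst at position 5, length 5


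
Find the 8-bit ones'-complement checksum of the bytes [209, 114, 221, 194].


Sum = 738 mod 256 = 226
Complement = 29

29


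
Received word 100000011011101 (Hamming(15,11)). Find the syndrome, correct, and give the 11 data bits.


Syndrome = 5: error at position 5

Data: 01001011101 (corrected bit 5)


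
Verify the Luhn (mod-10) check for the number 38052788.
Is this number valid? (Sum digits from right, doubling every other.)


Luhn sum = 45
45 mod 10 = 5

Invalid (Luhn sum mod 10 = 5)


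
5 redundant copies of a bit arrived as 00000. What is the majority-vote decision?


Ones: 0 out of 5
Threshold: 3

0 (0/5 voted 1)


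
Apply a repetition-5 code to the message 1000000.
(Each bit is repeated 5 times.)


Each bit -> 5 copies

11111000000000000000000000000000000


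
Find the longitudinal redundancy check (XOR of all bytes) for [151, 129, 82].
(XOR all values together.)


XOR chain: 151 ^ 129 ^ 82 = 68

68


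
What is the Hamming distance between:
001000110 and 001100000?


XOR: 000100110
Count of 1s: 3

3


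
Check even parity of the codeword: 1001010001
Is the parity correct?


Number of 1s: 4

Yes, parity is correct (4 ones)


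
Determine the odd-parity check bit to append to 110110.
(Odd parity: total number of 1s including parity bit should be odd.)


Number of 1s in data: 4
Parity bit: 1

1


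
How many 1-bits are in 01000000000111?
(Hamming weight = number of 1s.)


Counting 1s in 01000000000111

4


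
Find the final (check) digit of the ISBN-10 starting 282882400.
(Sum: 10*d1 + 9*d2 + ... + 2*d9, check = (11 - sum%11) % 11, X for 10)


Weighted sum: 238
238 mod 11 = 7

Check digit: 4


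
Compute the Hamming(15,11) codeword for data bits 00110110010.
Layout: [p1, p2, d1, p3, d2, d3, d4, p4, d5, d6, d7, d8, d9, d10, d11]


Parity bits: p1=0, p2=1, p3=1, p4=1

010101110110010


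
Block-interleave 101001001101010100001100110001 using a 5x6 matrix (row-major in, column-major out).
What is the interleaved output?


Matrix:
  101001
  001101
  010100
  001100
  110001
Read columns: 100010010111010011100000011001

100010010111010011100000011001


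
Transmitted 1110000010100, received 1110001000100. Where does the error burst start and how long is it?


XOR: 0000001010000

Burst at position 6, length 3


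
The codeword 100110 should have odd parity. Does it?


Number of 1s: 3

Yes, parity is correct (3 ones)


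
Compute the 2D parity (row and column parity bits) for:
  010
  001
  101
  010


Row parities: 1101
Column parities: 100

Row P: 1101, Col P: 100, Corner: 1


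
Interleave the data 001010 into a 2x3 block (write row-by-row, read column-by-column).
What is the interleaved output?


Matrix:
  001
  010
Read columns: 000110

000110


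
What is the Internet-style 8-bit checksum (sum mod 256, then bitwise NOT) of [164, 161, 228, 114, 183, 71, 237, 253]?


Sum = 1411 mod 256 = 131
Complement = 124

124


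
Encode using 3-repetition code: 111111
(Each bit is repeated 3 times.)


Each bit -> 3 copies

111111111111111111


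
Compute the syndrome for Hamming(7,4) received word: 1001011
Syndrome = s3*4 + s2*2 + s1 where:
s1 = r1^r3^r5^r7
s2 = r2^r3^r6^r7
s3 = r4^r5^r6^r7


s1=0, s2=0, s3=1

Syndrome = 4 (error at position 4)


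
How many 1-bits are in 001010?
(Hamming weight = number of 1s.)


Counting 1s in 001010

2


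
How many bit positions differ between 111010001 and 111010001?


XOR: 000000000
Count of 1s: 0

0


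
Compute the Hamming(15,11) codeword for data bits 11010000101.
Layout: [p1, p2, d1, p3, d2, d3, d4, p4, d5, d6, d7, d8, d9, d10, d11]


Parity bits: p1=1, p2=1, p3=0, p4=0

111010100000101


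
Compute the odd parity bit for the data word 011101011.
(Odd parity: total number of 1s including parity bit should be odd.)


Number of 1s in data: 6
Parity bit: 1

1


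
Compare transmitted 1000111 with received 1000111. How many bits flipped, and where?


XOR: 0000000

0 errors (received matches sent)


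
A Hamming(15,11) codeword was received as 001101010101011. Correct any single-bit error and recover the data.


Syndrome = 14: error at position 14

Data: 10100101001 (corrected bit 14)


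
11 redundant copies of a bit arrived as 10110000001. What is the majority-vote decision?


Ones: 4 out of 11
Threshold: 6

0 (4/11 voted 1)


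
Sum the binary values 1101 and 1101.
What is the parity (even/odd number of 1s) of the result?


1101 = 13
1101 = 13
Sum = 26 = 11010
1s count = 3

odd parity (3 ones in 11010)


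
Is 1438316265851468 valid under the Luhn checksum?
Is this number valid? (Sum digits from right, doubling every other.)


Luhn sum = 69
69 mod 10 = 9

Invalid (Luhn sum mod 10 = 9)


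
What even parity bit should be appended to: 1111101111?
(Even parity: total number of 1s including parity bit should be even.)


Number of 1s in data: 9
Parity bit: 1

1


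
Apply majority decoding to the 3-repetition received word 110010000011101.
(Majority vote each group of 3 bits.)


Groups: 110, 010, 000, 011, 101
Majority votes: 10011

10011


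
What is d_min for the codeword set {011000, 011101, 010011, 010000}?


Comparing all pairs, minimum distance: 1
Can detect 0 errors, correct 0 errors

1


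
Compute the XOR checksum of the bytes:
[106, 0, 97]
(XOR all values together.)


XOR chain: 106 ^ 0 ^ 97 = 11

11


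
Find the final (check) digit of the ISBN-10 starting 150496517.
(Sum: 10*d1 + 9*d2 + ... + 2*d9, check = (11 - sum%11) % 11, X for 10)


Weighted sum: 204
204 mod 11 = 6

Check digit: 5


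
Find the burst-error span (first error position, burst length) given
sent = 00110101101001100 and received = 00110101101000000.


XOR: 00000000000001100

Burst at position 13, length 2


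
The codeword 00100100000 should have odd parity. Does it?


Number of 1s: 2

No, parity error (2 ones)


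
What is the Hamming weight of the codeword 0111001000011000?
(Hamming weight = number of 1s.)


Counting 1s in 0111001000011000

6


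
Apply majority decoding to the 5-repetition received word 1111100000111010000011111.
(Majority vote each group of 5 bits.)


Groups: 11111, 00000, 11101, 00000, 11111
Majority votes: 10101

10101


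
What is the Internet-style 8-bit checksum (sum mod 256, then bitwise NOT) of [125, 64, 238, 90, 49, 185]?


Sum = 751 mod 256 = 239
Complement = 16

16


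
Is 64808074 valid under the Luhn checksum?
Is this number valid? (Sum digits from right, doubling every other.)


Luhn sum = 30
30 mod 10 = 0

Valid (Luhn sum mod 10 = 0)


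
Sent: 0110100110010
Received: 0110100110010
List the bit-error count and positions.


XOR: 0000000000000

0 errors (received matches sent)


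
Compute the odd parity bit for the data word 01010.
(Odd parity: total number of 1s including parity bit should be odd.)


Number of 1s in data: 2
Parity bit: 1

1


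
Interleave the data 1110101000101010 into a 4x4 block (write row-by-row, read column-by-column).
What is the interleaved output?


Matrix:
  1110
  1010
  0010
  1010
Read columns: 1101100011110000

1101100011110000


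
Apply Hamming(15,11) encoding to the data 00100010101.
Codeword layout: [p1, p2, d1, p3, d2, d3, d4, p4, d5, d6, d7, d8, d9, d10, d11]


Parity bits: p1=1, p2=1, p3=1, p4=1

110101010010101


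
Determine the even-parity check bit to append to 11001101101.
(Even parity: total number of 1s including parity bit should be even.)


Number of 1s in data: 7
Parity bit: 1

1


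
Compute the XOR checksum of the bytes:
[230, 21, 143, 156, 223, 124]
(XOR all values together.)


XOR chain: 230 ^ 21 ^ 143 ^ 156 ^ 223 ^ 124 = 67

67


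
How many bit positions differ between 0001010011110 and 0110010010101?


XOR: 0111000001011
Count of 1s: 6

6


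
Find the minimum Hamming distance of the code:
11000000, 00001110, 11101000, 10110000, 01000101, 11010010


Comparing all pairs, minimum distance: 2
Can detect 1 errors, correct 0 errors

2


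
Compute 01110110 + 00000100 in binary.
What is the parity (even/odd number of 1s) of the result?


01110110 = 118
00000100 = 4
Sum = 122 = 1111010
1s count = 5

odd parity (5 ones in 1111010)


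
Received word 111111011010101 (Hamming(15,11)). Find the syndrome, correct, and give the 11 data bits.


Syndrome = 15: error at position 15

Data: 11101010100 (corrected bit 15)


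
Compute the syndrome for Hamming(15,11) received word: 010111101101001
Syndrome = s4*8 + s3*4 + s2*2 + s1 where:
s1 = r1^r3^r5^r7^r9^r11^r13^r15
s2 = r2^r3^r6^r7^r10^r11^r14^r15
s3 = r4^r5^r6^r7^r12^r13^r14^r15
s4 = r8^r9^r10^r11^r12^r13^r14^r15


s1=0, s2=1, s3=0, s4=0

Syndrome = 2 (error at position 2)


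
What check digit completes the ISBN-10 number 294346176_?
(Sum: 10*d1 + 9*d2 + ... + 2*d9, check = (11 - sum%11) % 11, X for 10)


Weighted sum: 245
245 mod 11 = 3

Check digit: 8


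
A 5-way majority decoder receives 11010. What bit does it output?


Ones: 3 out of 5
Threshold: 3

1 (3/5 voted 1)


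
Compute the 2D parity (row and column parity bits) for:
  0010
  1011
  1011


Row parities: 111
Column parities: 0010

Row P: 111, Col P: 0010, Corner: 1


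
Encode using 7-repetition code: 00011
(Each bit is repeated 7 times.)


Each bit -> 7 copies

00000000000000000000011111111111111


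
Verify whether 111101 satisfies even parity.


Number of 1s: 5

No, parity error (5 ones)


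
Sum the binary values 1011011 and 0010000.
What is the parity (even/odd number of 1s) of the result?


1011011 = 91
0010000 = 16
Sum = 107 = 1101011
1s count = 5

odd parity (5 ones in 1101011)


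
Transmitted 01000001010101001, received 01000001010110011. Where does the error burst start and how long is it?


XOR: 00000000000011010

Burst at position 12, length 4


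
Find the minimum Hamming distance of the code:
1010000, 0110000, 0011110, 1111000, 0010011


Comparing all pairs, minimum distance: 2
Can detect 1 errors, correct 0 errors

2


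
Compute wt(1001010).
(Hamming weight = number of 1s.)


Counting 1s in 1001010

3


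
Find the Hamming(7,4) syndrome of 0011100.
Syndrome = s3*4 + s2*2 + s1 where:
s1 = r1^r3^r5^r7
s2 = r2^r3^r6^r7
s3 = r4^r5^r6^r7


s1=0, s2=1, s3=0

Syndrome = 2 (error at position 2)


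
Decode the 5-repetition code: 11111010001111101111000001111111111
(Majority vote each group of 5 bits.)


Groups: 11111, 01000, 11111, 01111, 00000, 11111, 11111
Majority votes: 1011011

1011011


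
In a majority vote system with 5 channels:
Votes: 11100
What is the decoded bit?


Ones: 3 out of 5
Threshold: 3

1 (3/5 voted 1)


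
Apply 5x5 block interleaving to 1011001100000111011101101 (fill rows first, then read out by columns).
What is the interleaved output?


Matrix:
  10110
  01100
  00011
  10111
  01101
Read columns: 1001001001110111011000111

1001001001110111011000111


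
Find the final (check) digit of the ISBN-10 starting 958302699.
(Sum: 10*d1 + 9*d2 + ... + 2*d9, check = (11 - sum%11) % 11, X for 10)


Weighted sum: 299
299 mod 11 = 2

Check digit: 9


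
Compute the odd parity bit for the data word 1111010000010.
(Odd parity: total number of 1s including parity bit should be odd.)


Number of 1s in data: 6
Parity bit: 1

1


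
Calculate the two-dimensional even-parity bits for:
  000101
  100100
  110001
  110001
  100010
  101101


Row parities: 001100
Column parities: 101110

Row P: 001100, Col P: 101110, Corner: 0


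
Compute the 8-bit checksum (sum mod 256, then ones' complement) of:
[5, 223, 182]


Sum = 410 mod 256 = 154
Complement = 101

101


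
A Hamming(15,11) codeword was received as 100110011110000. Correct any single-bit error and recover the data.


Syndrome = 0: no error detected

Data: 01001110000 (no errors)


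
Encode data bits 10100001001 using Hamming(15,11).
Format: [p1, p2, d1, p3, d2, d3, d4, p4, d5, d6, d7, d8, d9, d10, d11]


Parity bits: p1=0, p2=1, p3=1, p4=0

011101000001001


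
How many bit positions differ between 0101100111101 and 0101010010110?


XOR: 0000110101011
Count of 1s: 6

6


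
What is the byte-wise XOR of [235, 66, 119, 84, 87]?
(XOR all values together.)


XOR chain: 235 ^ 66 ^ 119 ^ 84 ^ 87 = 221

221


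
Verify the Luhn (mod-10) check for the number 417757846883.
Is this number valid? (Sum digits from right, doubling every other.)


Luhn sum = 61
61 mod 10 = 1

Invalid (Luhn sum mod 10 = 1)


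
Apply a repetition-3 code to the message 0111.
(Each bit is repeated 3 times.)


Each bit -> 3 copies

000111111111


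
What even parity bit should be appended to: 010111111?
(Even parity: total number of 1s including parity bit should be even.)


Number of 1s in data: 7
Parity bit: 1

1


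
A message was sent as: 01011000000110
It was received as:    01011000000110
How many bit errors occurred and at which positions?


XOR: 00000000000000

0 errors (received matches sent)


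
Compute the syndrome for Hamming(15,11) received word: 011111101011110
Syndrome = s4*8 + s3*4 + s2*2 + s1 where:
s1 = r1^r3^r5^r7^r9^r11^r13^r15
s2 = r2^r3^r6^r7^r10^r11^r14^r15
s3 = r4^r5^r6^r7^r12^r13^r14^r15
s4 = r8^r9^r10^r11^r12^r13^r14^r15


s1=0, s2=0, s3=1, s4=1

Syndrome = 12 (error at position 12)


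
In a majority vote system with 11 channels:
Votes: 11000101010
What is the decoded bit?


Ones: 5 out of 11
Threshold: 6

0 (5/11 voted 1)


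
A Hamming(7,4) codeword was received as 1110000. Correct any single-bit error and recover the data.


Syndrome = 0: no error detected

Data: 1000 (no errors)


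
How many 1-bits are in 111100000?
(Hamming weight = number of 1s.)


Counting 1s in 111100000

4


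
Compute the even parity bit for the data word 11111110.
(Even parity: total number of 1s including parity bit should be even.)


Number of 1s in data: 7
Parity bit: 1

1


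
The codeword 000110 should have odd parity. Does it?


Number of 1s: 2

No, parity error (2 ones)


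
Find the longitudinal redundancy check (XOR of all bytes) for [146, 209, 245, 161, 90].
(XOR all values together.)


XOR chain: 146 ^ 209 ^ 245 ^ 161 ^ 90 = 77

77


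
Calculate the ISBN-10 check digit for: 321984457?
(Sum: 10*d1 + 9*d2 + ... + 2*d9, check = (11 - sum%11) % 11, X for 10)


Weighted sum: 232
232 mod 11 = 1

Check digit: X


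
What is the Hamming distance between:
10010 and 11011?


XOR: 01001
Count of 1s: 2

2


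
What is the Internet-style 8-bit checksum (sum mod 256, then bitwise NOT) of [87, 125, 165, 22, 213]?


Sum = 612 mod 256 = 100
Complement = 155

155


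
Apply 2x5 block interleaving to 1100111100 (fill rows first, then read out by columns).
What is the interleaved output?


Matrix:
  11001
  11100
Read columns: 1111010010

1111010010


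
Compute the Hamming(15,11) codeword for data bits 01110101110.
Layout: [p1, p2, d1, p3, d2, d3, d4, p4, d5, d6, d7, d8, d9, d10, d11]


Parity bits: p1=1, p2=0, p3=0, p4=0

100011100101110


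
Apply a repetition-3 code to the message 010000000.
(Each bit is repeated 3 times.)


Each bit -> 3 copies

000111000000000000000000000


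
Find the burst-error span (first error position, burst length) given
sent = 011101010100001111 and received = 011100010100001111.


XOR: 000001000000000000

Burst at position 5, length 1


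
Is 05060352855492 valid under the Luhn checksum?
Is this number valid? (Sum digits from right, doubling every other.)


Luhn sum = 45
45 mod 10 = 5

Invalid (Luhn sum mod 10 = 5)


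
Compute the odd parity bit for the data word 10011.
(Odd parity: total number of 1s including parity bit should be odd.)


Number of 1s in data: 3
Parity bit: 0

0


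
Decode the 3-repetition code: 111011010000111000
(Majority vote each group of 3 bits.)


Groups: 111, 011, 010, 000, 111, 000
Majority votes: 110010

110010


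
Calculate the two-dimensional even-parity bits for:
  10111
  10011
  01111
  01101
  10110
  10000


Row parities: 010111
Column parities: 00000

Row P: 010111, Col P: 00000, Corner: 0


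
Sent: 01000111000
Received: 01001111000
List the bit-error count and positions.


XOR: 00001000000

1 error(s) at position(s): 4


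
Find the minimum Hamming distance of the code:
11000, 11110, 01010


Comparing all pairs, minimum distance: 2
Can detect 1 errors, correct 0 errors

2


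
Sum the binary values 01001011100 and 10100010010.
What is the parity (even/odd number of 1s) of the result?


01001011100 = 604
10100010010 = 1298
Sum = 1902 = 11101101110
1s count = 8

even parity (8 ones in 11101101110)


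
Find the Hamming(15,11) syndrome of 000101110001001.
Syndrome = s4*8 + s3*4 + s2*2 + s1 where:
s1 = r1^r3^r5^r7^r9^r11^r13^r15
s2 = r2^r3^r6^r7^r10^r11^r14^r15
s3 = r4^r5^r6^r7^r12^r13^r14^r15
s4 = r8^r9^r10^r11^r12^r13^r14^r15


s1=0, s2=1, s3=1, s4=1

Syndrome = 14 (error at position 14)


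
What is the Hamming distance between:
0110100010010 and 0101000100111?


XOR: 0011100110101
Count of 1s: 7

7


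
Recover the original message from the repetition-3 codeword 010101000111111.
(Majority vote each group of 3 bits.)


Groups: 010, 101, 000, 111, 111
Majority votes: 01011

01011


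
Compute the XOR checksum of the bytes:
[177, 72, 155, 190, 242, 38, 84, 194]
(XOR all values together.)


XOR chain: 177 ^ 72 ^ 155 ^ 190 ^ 242 ^ 38 ^ 84 ^ 194 = 158

158


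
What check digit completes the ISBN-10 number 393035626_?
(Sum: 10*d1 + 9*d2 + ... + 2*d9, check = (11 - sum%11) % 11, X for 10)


Weighted sum: 220
220 mod 11 = 0

Check digit: 0


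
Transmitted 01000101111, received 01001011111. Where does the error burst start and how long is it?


XOR: 00001110000

Burst at position 4, length 3


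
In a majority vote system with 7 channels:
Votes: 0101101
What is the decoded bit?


Ones: 4 out of 7
Threshold: 4

1 (4/7 voted 1)


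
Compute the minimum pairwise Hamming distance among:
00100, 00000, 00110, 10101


Comparing all pairs, minimum distance: 1
Can detect 0 errors, correct 0 errors

1


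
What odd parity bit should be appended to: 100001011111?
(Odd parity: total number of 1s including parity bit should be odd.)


Number of 1s in data: 7
Parity bit: 0

0


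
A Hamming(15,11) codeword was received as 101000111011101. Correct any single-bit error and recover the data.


Syndrome = 1: error at position 1

Data: 10011011101 (corrected bit 1)


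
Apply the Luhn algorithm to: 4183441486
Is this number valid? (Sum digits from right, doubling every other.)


Luhn sum = 50
50 mod 10 = 0

Valid (Luhn sum mod 10 = 0)


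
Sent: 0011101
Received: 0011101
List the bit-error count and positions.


XOR: 0000000

0 errors (received matches sent)


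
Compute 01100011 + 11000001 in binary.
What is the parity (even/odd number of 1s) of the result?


01100011 = 99
11000001 = 193
Sum = 292 = 100100100
1s count = 3

odd parity (3 ones in 100100100)


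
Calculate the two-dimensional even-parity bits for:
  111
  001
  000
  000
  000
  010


Row parities: 110001
Column parities: 100

Row P: 110001, Col P: 100, Corner: 1


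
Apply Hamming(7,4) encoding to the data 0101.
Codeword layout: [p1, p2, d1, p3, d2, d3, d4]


Parity bits: p1=0, p2=1, p3=0

0100101


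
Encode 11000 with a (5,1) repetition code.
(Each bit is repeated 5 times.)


Each bit -> 5 copies

1111111111000000000000000


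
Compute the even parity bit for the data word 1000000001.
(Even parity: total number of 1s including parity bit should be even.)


Number of 1s in data: 2
Parity bit: 0

0


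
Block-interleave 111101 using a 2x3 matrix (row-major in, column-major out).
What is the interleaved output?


Matrix:
  111
  101
Read columns: 111011

111011


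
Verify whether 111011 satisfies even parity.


Number of 1s: 5

No, parity error (5 ones)


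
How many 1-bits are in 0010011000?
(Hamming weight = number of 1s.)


Counting 1s in 0010011000

3


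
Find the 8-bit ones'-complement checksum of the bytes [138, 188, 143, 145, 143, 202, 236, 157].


Sum = 1352 mod 256 = 72
Complement = 183

183


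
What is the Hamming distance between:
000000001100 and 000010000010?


XOR: 000010001110
Count of 1s: 4

4


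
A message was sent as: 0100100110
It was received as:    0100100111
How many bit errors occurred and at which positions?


XOR: 0000000001

1 error(s) at position(s): 9


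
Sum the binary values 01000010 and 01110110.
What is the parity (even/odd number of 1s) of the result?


01000010 = 66
01110110 = 118
Sum = 184 = 10111000
1s count = 4

even parity (4 ones in 10111000)


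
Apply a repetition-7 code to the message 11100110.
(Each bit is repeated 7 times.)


Each bit -> 7 copies

11111111111111111111100000000000000111111111111110000000


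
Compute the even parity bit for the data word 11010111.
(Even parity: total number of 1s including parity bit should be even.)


Number of 1s in data: 6
Parity bit: 0

0


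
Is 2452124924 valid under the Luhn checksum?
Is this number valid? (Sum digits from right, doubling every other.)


Luhn sum = 40
40 mod 10 = 0

Valid (Luhn sum mod 10 = 0)


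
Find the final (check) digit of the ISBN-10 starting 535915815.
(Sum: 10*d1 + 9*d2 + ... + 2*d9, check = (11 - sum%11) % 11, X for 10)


Weighted sum: 256
256 mod 11 = 3

Check digit: 8


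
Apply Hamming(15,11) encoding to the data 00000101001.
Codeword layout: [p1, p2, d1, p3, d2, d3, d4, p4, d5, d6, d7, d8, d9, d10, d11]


Parity bits: p1=1, p2=0, p3=0, p4=1

100000010101001


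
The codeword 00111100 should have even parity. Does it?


Number of 1s: 4

Yes, parity is correct (4 ones)


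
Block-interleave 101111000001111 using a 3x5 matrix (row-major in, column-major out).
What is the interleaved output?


Matrix:
  10111
  10000
  01111
Read columns: 110001101101101

110001101101101


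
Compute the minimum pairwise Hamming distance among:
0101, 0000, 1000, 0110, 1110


Comparing all pairs, minimum distance: 1
Can detect 0 errors, correct 0 errors

1


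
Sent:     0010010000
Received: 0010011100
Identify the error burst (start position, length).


XOR: 0000001100

Burst at position 6, length 2


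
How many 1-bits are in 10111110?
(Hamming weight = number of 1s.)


Counting 1s in 10111110

6


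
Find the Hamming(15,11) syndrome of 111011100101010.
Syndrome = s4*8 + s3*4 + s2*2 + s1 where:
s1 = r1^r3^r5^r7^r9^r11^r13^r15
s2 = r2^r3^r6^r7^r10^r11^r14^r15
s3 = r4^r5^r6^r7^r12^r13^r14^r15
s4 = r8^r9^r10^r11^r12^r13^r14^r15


s1=0, s2=0, s3=1, s4=1

Syndrome = 12 (error at position 12)


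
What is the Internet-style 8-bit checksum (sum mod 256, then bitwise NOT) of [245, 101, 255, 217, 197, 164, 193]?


Sum = 1372 mod 256 = 92
Complement = 163

163


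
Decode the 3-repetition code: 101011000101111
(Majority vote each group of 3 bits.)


Groups: 101, 011, 000, 101, 111
Majority votes: 11011

11011


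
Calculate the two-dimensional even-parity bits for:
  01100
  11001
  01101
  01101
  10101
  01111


Row parities: 011110
Column parities: 01111

Row P: 011110, Col P: 01111, Corner: 0


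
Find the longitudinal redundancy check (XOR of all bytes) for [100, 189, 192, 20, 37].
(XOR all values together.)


XOR chain: 100 ^ 189 ^ 192 ^ 20 ^ 37 = 40

40


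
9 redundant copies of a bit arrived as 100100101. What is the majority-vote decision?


Ones: 4 out of 9
Threshold: 5

0 (4/9 voted 1)


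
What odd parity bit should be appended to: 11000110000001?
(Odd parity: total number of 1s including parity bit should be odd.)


Number of 1s in data: 5
Parity bit: 0

0


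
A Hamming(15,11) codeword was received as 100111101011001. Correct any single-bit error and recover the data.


Syndrome = 0: no error detected

Data: 01111011001 (no errors)


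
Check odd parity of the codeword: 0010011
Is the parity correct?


Number of 1s: 3

Yes, parity is correct (3 ones)


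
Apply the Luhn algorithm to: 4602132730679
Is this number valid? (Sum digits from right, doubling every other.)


Luhn sum = 48
48 mod 10 = 8

Invalid (Luhn sum mod 10 = 8)


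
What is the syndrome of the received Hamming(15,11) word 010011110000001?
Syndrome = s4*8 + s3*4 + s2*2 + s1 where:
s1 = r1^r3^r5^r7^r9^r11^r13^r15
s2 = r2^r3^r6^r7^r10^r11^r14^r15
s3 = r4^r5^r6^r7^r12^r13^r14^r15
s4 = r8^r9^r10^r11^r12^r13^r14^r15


s1=1, s2=0, s3=0, s4=0

Syndrome = 1 (error at position 1)


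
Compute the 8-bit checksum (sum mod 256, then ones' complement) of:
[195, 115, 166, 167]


Sum = 643 mod 256 = 131
Complement = 124

124


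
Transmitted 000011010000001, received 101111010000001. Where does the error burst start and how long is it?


XOR: 101100000000000

Burst at position 0, length 4


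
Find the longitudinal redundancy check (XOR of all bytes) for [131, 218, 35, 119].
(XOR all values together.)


XOR chain: 131 ^ 218 ^ 35 ^ 119 = 13

13


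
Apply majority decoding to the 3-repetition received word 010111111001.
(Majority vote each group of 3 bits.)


Groups: 010, 111, 111, 001
Majority votes: 0110

0110


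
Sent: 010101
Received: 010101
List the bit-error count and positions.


XOR: 000000

0 errors (received matches sent)


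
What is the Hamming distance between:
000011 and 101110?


XOR: 101101
Count of 1s: 4

4


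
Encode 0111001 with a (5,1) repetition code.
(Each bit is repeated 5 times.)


Each bit -> 5 copies

00000111111111111111000000000011111


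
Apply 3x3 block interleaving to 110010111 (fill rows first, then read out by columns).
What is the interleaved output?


Matrix:
  110
  010
  111
Read columns: 101111001

101111001


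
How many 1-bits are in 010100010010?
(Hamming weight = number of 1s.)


Counting 1s in 010100010010

4


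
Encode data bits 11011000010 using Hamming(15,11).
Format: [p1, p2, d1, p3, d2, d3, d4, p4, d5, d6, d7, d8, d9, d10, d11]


Parity bits: p1=0, p2=1, p3=1, p4=0

011110101000010


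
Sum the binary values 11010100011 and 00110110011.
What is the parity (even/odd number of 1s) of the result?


11010100011 = 1699
00110110011 = 435
Sum = 2134 = 100001010110
1s count = 5

odd parity (5 ones in 100001010110)


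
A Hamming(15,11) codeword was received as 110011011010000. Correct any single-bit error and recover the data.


Syndrome = 10: error at position 10

Data: 01101110000 (corrected bit 10)


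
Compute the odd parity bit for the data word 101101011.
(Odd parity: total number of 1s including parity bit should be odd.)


Number of 1s in data: 6
Parity bit: 1

1


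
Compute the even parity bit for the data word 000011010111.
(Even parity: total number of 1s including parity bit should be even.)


Number of 1s in data: 6
Parity bit: 0

0


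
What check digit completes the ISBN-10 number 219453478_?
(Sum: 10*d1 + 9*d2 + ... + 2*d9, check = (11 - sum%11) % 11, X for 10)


Weighted sum: 227
227 mod 11 = 7

Check digit: 4


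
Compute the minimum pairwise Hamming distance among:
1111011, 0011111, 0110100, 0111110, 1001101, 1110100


Comparing all pairs, minimum distance: 1
Can detect 0 errors, correct 0 errors

1


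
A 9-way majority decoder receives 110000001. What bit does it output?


Ones: 3 out of 9
Threshold: 5

0 (3/9 voted 1)


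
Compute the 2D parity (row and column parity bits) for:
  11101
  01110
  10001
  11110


Row parities: 0100
Column parities: 11100

Row P: 0100, Col P: 11100, Corner: 1


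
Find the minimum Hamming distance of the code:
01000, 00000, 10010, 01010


Comparing all pairs, minimum distance: 1
Can detect 0 errors, correct 0 errors

1


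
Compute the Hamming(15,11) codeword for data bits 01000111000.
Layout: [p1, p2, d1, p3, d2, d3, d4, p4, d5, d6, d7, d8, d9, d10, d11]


Parity bits: p1=0, p2=0, p3=0, p4=1

000010010111000


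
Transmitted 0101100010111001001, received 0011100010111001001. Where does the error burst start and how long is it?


XOR: 0110000000000000000

Burst at position 1, length 2


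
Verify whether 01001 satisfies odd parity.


Number of 1s: 2

No, parity error (2 ones)


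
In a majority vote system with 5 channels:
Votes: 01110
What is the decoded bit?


Ones: 3 out of 5
Threshold: 3

1 (3/5 voted 1)


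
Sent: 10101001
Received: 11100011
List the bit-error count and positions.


XOR: 01001010

3 error(s) at position(s): 1, 4, 6


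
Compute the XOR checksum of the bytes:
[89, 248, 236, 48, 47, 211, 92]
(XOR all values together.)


XOR chain: 89 ^ 248 ^ 236 ^ 48 ^ 47 ^ 211 ^ 92 = 221

221


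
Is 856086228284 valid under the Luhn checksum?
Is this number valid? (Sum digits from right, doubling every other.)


Luhn sum = 54
54 mod 10 = 4

Invalid (Luhn sum mod 10 = 4)


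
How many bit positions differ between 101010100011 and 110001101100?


XOR: 011011001111
Count of 1s: 8

8


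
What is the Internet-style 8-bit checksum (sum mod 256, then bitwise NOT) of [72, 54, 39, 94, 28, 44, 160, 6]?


Sum = 497 mod 256 = 241
Complement = 14

14


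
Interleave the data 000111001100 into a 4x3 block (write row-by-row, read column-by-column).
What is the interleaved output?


Matrix:
  000
  111
  001
  100
Read columns: 010101000110

010101000110


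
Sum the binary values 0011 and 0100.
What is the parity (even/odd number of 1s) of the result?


0011 = 3
0100 = 4
Sum = 7 = 111
1s count = 3

odd parity (3 ones in 111)


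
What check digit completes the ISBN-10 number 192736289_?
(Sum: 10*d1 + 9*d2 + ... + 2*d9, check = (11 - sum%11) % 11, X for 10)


Weighted sum: 254
254 mod 11 = 1

Check digit: X


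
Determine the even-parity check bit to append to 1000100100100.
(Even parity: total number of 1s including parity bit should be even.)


Number of 1s in data: 4
Parity bit: 0

0


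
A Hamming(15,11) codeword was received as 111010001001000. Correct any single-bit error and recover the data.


Syndrome = 0: no error detected

Data: 11001001000 (no errors)


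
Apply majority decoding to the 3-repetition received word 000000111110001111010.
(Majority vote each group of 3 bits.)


Groups: 000, 000, 111, 110, 001, 111, 010
Majority votes: 0011010

0011010


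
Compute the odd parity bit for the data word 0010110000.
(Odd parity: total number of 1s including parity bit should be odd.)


Number of 1s in data: 3
Parity bit: 0

0


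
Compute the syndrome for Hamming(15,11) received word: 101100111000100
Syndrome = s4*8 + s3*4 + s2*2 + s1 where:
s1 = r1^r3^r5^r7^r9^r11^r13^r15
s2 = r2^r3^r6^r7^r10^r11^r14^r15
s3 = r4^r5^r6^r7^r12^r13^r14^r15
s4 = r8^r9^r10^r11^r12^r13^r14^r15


s1=1, s2=0, s3=1, s4=1

Syndrome = 13 (error at position 13)
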